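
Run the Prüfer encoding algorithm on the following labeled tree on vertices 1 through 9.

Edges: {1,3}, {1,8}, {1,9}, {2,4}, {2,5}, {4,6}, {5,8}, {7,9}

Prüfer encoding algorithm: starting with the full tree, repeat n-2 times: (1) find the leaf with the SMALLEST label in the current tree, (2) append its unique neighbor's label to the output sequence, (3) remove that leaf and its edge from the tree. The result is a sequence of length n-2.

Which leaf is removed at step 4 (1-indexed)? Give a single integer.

Answer: 2

Derivation:
Step 1: current leaves = {3,6,7}. Remove leaf 3 (neighbor: 1).
Step 2: current leaves = {6,7}. Remove leaf 6 (neighbor: 4).
Step 3: current leaves = {4,7}. Remove leaf 4 (neighbor: 2).
Step 4: current leaves = {2,7}. Remove leaf 2 (neighbor: 5).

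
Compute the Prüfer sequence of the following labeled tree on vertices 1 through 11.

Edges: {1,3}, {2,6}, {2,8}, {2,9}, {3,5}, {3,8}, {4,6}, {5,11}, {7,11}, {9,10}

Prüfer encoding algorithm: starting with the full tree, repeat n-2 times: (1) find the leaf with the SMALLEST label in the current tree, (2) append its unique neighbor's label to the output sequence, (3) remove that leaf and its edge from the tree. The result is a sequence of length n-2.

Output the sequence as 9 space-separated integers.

Answer: 3 6 2 11 9 2 8 3 5

Derivation:
Step 1: leaves = {1,4,7,10}. Remove smallest leaf 1, emit neighbor 3.
Step 2: leaves = {4,7,10}. Remove smallest leaf 4, emit neighbor 6.
Step 3: leaves = {6,7,10}. Remove smallest leaf 6, emit neighbor 2.
Step 4: leaves = {7,10}. Remove smallest leaf 7, emit neighbor 11.
Step 5: leaves = {10,11}. Remove smallest leaf 10, emit neighbor 9.
Step 6: leaves = {9,11}. Remove smallest leaf 9, emit neighbor 2.
Step 7: leaves = {2,11}. Remove smallest leaf 2, emit neighbor 8.
Step 8: leaves = {8,11}. Remove smallest leaf 8, emit neighbor 3.
Step 9: leaves = {3,11}. Remove smallest leaf 3, emit neighbor 5.
Done: 2 vertices remain (5, 11). Sequence = [3 6 2 11 9 2 8 3 5]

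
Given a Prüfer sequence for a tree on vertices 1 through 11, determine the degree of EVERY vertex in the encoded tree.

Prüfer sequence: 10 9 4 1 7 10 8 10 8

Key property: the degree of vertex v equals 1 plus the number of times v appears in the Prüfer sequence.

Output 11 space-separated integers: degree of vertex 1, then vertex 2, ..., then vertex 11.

Answer: 2 1 1 2 1 1 2 3 2 4 1

Derivation:
p_1 = 10: count[10] becomes 1
p_2 = 9: count[9] becomes 1
p_3 = 4: count[4] becomes 1
p_4 = 1: count[1] becomes 1
p_5 = 7: count[7] becomes 1
p_6 = 10: count[10] becomes 2
p_7 = 8: count[8] becomes 1
p_8 = 10: count[10] becomes 3
p_9 = 8: count[8] becomes 2
Degrees (1 + count): deg[1]=1+1=2, deg[2]=1+0=1, deg[3]=1+0=1, deg[4]=1+1=2, deg[5]=1+0=1, deg[6]=1+0=1, deg[7]=1+1=2, deg[8]=1+2=3, deg[9]=1+1=2, deg[10]=1+3=4, deg[11]=1+0=1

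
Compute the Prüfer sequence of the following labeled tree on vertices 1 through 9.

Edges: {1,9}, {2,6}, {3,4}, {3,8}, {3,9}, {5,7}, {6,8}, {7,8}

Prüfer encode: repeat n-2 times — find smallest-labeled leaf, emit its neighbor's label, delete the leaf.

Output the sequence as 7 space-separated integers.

Step 1: leaves = {1,2,4,5}. Remove smallest leaf 1, emit neighbor 9.
Step 2: leaves = {2,4,5,9}. Remove smallest leaf 2, emit neighbor 6.
Step 3: leaves = {4,5,6,9}. Remove smallest leaf 4, emit neighbor 3.
Step 4: leaves = {5,6,9}. Remove smallest leaf 5, emit neighbor 7.
Step 5: leaves = {6,7,9}. Remove smallest leaf 6, emit neighbor 8.
Step 6: leaves = {7,9}. Remove smallest leaf 7, emit neighbor 8.
Step 7: leaves = {8,9}. Remove smallest leaf 8, emit neighbor 3.
Done: 2 vertices remain (3, 9). Sequence = [9 6 3 7 8 8 3]

Answer: 9 6 3 7 8 8 3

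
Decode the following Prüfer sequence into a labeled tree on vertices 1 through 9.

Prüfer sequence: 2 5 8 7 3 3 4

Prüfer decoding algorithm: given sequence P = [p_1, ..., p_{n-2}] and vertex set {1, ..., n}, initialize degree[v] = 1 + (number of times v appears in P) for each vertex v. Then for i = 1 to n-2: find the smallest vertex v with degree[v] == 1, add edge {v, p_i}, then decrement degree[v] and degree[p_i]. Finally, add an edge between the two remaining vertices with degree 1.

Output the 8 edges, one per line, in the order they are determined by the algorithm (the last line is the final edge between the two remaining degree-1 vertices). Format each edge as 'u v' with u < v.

Initial degrees: {1:1, 2:2, 3:3, 4:2, 5:2, 6:1, 7:2, 8:2, 9:1}
Step 1: smallest deg-1 vertex = 1, p_1 = 2. Add edge {1,2}. Now deg[1]=0, deg[2]=1.
Step 2: smallest deg-1 vertex = 2, p_2 = 5. Add edge {2,5}. Now deg[2]=0, deg[5]=1.
Step 3: smallest deg-1 vertex = 5, p_3 = 8. Add edge {5,8}. Now deg[5]=0, deg[8]=1.
Step 4: smallest deg-1 vertex = 6, p_4 = 7. Add edge {6,7}. Now deg[6]=0, deg[7]=1.
Step 5: smallest deg-1 vertex = 7, p_5 = 3. Add edge {3,7}. Now deg[7]=0, deg[3]=2.
Step 6: smallest deg-1 vertex = 8, p_6 = 3. Add edge {3,8}. Now deg[8]=0, deg[3]=1.
Step 7: smallest deg-1 vertex = 3, p_7 = 4. Add edge {3,4}. Now deg[3]=0, deg[4]=1.
Final: two remaining deg-1 vertices are 4, 9. Add edge {4,9}.

Answer: 1 2
2 5
5 8
6 7
3 7
3 8
3 4
4 9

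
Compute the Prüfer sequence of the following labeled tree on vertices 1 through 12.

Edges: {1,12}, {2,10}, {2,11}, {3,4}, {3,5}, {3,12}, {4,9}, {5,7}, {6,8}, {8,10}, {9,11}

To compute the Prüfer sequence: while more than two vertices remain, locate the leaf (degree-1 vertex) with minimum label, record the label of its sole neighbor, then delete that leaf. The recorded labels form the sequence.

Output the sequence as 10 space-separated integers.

Step 1: leaves = {1,6,7}. Remove smallest leaf 1, emit neighbor 12.
Step 2: leaves = {6,7,12}. Remove smallest leaf 6, emit neighbor 8.
Step 3: leaves = {7,8,12}. Remove smallest leaf 7, emit neighbor 5.
Step 4: leaves = {5,8,12}. Remove smallest leaf 5, emit neighbor 3.
Step 5: leaves = {8,12}. Remove smallest leaf 8, emit neighbor 10.
Step 6: leaves = {10,12}. Remove smallest leaf 10, emit neighbor 2.
Step 7: leaves = {2,12}. Remove smallest leaf 2, emit neighbor 11.
Step 8: leaves = {11,12}. Remove smallest leaf 11, emit neighbor 9.
Step 9: leaves = {9,12}. Remove smallest leaf 9, emit neighbor 4.
Step 10: leaves = {4,12}. Remove smallest leaf 4, emit neighbor 3.
Done: 2 vertices remain (3, 12). Sequence = [12 8 5 3 10 2 11 9 4 3]

Answer: 12 8 5 3 10 2 11 9 4 3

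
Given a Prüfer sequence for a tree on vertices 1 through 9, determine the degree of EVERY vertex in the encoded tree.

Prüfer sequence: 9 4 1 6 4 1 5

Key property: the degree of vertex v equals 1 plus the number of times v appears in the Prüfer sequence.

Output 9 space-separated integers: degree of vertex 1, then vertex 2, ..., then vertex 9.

Answer: 3 1 1 3 2 2 1 1 2

Derivation:
p_1 = 9: count[9] becomes 1
p_2 = 4: count[4] becomes 1
p_3 = 1: count[1] becomes 1
p_4 = 6: count[6] becomes 1
p_5 = 4: count[4] becomes 2
p_6 = 1: count[1] becomes 2
p_7 = 5: count[5] becomes 1
Degrees (1 + count): deg[1]=1+2=3, deg[2]=1+0=1, deg[3]=1+0=1, deg[4]=1+2=3, deg[5]=1+1=2, deg[6]=1+1=2, deg[7]=1+0=1, deg[8]=1+0=1, deg[9]=1+1=2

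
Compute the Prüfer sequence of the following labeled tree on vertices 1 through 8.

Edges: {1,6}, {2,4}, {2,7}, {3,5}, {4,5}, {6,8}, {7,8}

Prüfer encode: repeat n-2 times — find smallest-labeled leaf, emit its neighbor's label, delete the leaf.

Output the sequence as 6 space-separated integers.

Answer: 6 5 4 2 7 8

Derivation:
Step 1: leaves = {1,3}. Remove smallest leaf 1, emit neighbor 6.
Step 2: leaves = {3,6}. Remove smallest leaf 3, emit neighbor 5.
Step 3: leaves = {5,6}. Remove smallest leaf 5, emit neighbor 4.
Step 4: leaves = {4,6}. Remove smallest leaf 4, emit neighbor 2.
Step 5: leaves = {2,6}. Remove smallest leaf 2, emit neighbor 7.
Step 6: leaves = {6,7}. Remove smallest leaf 6, emit neighbor 8.
Done: 2 vertices remain (7, 8). Sequence = [6 5 4 2 7 8]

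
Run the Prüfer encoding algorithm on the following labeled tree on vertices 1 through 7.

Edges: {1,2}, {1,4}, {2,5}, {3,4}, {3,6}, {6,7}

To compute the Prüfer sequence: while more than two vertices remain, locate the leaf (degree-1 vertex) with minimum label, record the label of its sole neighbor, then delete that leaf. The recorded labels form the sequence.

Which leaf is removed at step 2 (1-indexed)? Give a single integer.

Answer: 2

Derivation:
Step 1: current leaves = {5,7}. Remove leaf 5 (neighbor: 2).
Step 2: current leaves = {2,7}. Remove leaf 2 (neighbor: 1).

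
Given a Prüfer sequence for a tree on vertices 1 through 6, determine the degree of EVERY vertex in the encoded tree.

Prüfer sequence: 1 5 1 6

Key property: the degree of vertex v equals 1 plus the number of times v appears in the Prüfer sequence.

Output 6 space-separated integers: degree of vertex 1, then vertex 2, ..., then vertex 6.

p_1 = 1: count[1] becomes 1
p_2 = 5: count[5] becomes 1
p_3 = 1: count[1] becomes 2
p_4 = 6: count[6] becomes 1
Degrees (1 + count): deg[1]=1+2=3, deg[2]=1+0=1, deg[3]=1+0=1, deg[4]=1+0=1, deg[5]=1+1=2, deg[6]=1+1=2

Answer: 3 1 1 1 2 2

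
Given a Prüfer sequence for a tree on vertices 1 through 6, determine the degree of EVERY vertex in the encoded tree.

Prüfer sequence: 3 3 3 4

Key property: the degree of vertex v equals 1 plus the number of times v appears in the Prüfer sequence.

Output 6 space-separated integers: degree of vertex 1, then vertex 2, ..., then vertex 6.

p_1 = 3: count[3] becomes 1
p_2 = 3: count[3] becomes 2
p_3 = 3: count[3] becomes 3
p_4 = 4: count[4] becomes 1
Degrees (1 + count): deg[1]=1+0=1, deg[2]=1+0=1, deg[3]=1+3=4, deg[4]=1+1=2, deg[5]=1+0=1, deg[6]=1+0=1

Answer: 1 1 4 2 1 1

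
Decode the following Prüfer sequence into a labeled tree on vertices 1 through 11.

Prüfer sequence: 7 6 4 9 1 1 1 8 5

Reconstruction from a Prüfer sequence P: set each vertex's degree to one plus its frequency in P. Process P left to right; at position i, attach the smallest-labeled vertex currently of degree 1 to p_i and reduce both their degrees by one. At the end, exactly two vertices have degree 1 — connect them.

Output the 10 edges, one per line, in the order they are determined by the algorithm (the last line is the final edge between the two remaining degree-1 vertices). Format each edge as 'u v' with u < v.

Initial degrees: {1:4, 2:1, 3:1, 4:2, 5:2, 6:2, 7:2, 8:2, 9:2, 10:1, 11:1}
Step 1: smallest deg-1 vertex = 2, p_1 = 7. Add edge {2,7}. Now deg[2]=0, deg[7]=1.
Step 2: smallest deg-1 vertex = 3, p_2 = 6. Add edge {3,6}. Now deg[3]=0, deg[6]=1.
Step 3: smallest deg-1 vertex = 6, p_3 = 4. Add edge {4,6}. Now deg[6]=0, deg[4]=1.
Step 4: smallest deg-1 vertex = 4, p_4 = 9. Add edge {4,9}. Now deg[4]=0, deg[9]=1.
Step 5: smallest deg-1 vertex = 7, p_5 = 1. Add edge {1,7}. Now deg[7]=0, deg[1]=3.
Step 6: smallest deg-1 vertex = 9, p_6 = 1. Add edge {1,9}. Now deg[9]=0, deg[1]=2.
Step 7: smallest deg-1 vertex = 10, p_7 = 1. Add edge {1,10}. Now deg[10]=0, deg[1]=1.
Step 8: smallest deg-1 vertex = 1, p_8 = 8. Add edge {1,8}. Now deg[1]=0, deg[8]=1.
Step 9: smallest deg-1 vertex = 8, p_9 = 5. Add edge {5,8}. Now deg[8]=0, deg[5]=1.
Final: two remaining deg-1 vertices are 5, 11. Add edge {5,11}.

Answer: 2 7
3 6
4 6
4 9
1 7
1 9
1 10
1 8
5 8
5 11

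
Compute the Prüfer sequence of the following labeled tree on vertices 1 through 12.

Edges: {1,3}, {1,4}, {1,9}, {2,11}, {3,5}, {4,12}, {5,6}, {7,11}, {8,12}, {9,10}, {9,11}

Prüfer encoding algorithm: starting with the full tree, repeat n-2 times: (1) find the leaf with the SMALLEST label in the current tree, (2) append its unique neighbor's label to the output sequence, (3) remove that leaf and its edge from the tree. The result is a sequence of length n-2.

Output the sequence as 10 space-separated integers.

Step 1: leaves = {2,6,7,8,10}. Remove smallest leaf 2, emit neighbor 11.
Step 2: leaves = {6,7,8,10}. Remove smallest leaf 6, emit neighbor 5.
Step 3: leaves = {5,7,8,10}. Remove smallest leaf 5, emit neighbor 3.
Step 4: leaves = {3,7,8,10}. Remove smallest leaf 3, emit neighbor 1.
Step 5: leaves = {7,8,10}. Remove smallest leaf 7, emit neighbor 11.
Step 6: leaves = {8,10,11}. Remove smallest leaf 8, emit neighbor 12.
Step 7: leaves = {10,11,12}. Remove smallest leaf 10, emit neighbor 9.
Step 8: leaves = {11,12}. Remove smallest leaf 11, emit neighbor 9.
Step 9: leaves = {9,12}. Remove smallest leaf 9, emit neighbor 1.
Step 10: leaves = {1,12}. Remove smallest leaf 1, emit neighbor 4.
Done: 2 vertices remain (4, 12). Sequence = [11 5 3 1 11 12 9 9 1 4]

Answer: 11 5 3 1 11 12 9 9 1 4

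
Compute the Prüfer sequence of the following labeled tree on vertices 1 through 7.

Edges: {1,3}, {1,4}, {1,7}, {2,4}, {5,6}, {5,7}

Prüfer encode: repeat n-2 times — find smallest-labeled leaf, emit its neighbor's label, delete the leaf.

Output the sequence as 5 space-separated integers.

Answer: 4 1 1 7 5

Derivation:
Step 1: leaves = {2,3,6}. Remove smallest leaf 2, emit neighbor 4.
Step 2: leaves = {3,4,6}. Remove smallest leaf 3, emit neighbor 1.
Step 3: leaves = {4,6}. Remove smallest leaf 4, emit neighbor 1.
Step 4: leaves = {1,6}. Remove smallest leaf 1, emit neighbor 7.
Step 5: leaves = {6,7}. Remove smallest leaf 6, emit neighbor 5.
Done: 2 vertices remain (5, 7). Sequence = [4 1 1 7 5]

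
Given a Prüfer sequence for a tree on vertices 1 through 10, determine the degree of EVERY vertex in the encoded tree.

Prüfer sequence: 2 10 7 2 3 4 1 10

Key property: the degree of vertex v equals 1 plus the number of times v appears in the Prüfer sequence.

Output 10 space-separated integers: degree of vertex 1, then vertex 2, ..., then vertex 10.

Answer: 2 3 2 2 1 1 2 1 1 3

Derivation:
p_1 = 2: count[2] becomes 1
p_2 = 10: count[10] becomes 1
p_3 = 7: count[7] becomes 1
p_4 = 2: count[2] becomes 2
p_5 = 3: count[3] becomes 1
p_6 = 4: count[4] becomes 1
p_7 = 1: count[1] becomes 1
p_8 = 10: count[10] becomes 2
Degrees (1 + count): deg[1]=1+1=2, deg[2]=1+2=3, deg[3]=1+1=2, deg[4]=1+1=2, deg[5]=1+0=1, deg[6]=1+0=1, deg[7]=1+1=2, deg[8]=1+0=1, deg[9]=1+0=1, deg[10]=1+2=3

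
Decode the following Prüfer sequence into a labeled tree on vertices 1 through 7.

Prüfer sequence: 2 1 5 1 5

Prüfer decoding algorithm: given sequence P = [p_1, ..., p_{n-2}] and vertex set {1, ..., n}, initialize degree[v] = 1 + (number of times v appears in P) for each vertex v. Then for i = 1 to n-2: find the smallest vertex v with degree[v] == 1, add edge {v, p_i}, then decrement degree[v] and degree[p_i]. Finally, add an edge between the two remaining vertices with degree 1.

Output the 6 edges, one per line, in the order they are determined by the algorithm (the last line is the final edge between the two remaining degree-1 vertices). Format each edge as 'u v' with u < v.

Initial degrees: {1:3, 2:2, 3:1, 4:1, 5:3, 6:1, 7:1}
Step 1: smallest deg-1 vertex = 3, p_1 = 2. Add edge {2,3}. Now deg[3]=0, deg[2]=1.
Step 2: smallest deg-1 vertex = 2, p_2 = 1. Add edge {1,2}. Now deg[2]=0, deg[1]=2.
Step 3: smallest deg-1 vertex = 4, p_3 = 5. Add edge {4,5}. Now deg[4]=0, deg[5]=2.
Step 4: smallest deg-1 vertex = 6, p_4 = 1. Add edge {1,6}. Now deg[6]=0, deg[1]=1.
Step 5: smallest deg-1 vertex = 1, p_5 = 5. Add edge {1,5}. Now deg[1]=0, deg[5]=1.
Final: two remaining deg-1 vertices are 5, 7. Add edge {5,7}.

Answer: 2 3
1 2
4 5
1 6
1 5
5 7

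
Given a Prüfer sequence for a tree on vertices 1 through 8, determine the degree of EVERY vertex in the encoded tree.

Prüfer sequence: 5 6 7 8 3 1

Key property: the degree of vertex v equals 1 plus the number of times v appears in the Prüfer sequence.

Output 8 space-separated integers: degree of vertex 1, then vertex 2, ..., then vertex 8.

Answer: 2 1 2 1 2 2 2 2

Derivation:
p_1 = 5: count[5] becomes 1
p_2 = 6: count[6] becomes 1
p_3 = 7: count[7] becomes 1
p_4 = 8: count[8] becomes 1
p_5 = 3: count[3] becomes 1
p_6 = 1: count[1] becomes 1
Degrees (1 + count): deg[1]=1+1=2, deg[2]=1+0=1, deg[3]=1+1=2, deg[4]=1+0=1, deg[5]=1+1=2, deg[6]=1+1=2, deg[7]=1+1=2, deg[8]=1+1=2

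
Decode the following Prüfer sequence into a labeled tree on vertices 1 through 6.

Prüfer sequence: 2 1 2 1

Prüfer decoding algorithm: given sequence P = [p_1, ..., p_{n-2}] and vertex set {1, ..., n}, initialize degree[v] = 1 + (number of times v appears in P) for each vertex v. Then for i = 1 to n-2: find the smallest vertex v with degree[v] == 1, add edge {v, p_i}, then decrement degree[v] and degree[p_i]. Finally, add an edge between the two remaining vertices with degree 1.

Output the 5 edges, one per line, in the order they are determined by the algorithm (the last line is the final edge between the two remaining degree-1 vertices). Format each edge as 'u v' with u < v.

Initial degrees: {1:3, 2:3, 3:1, 4:1, 5:1, 6:1}
Step 1: smallest deg-1 vertex = 3, p_1 = 2. Add edge {2,3}. Now deg[3]=0, deg[2]=2.
Step 2: smallest deg-1 vertex = 4, p_2 = 1. Add edge {1,4}. Now deg[4]=0, deg[1]=2.
Step 3: smallest deg-1 vertex = 5, p_3 = 2. Add edge {2,5}. Now deg[5]=0, deg[2]=1.
Step 4: smallest deg-1 vertex = 2, p_4 = 1. Add edge {1,2}. Now deg[2]=0, deg[1]=1.
Final: two remaining deg-1 vertices are 1, 6. Add edge {1,6}.

Answer: 2 3
1 4
2 5
1 2
1 6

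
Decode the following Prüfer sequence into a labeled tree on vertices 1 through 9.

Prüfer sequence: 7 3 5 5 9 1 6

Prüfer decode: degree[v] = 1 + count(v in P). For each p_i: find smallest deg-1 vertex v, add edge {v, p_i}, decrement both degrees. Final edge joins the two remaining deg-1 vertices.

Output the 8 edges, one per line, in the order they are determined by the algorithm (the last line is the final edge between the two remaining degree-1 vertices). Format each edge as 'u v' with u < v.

Answer: 2 7
3 4
3 5
5 7
5 9
1 8
1 6
6 9

Derivation:
Initial degrees: {1:2, 2:1, 3:2, 4:1, 5:3, 6:2, 7:2, 8:1, 9:2}
Step 1: smallest deg-1 vertex = 2, p_1 = 7. Add edge {2,7}. Now deg[2]=0, deg[7]=1.
Step 2: smallest deg-1 vertex = 4, p_2 = 3. Add edge {3,4}. Now deg[4]=0, deg[3]=1.
Step 3: smallest deg-1 vertex = 3, p_3 = 5. Add edge {3,5}. Now deg[3]=0, deg[5]=2.
Step 4: smallest deg-1 vertex = 7, p_4 = 5. Add edge {5,7}. Now deg[7]=0, deg[5]=1.
Step 5: smallest deg-1 vertex = 5, p_5 = 9. Add edge {5,9}. Now deg[5]=0, deg[9]=1.
Step 6: smallest deg-1 vertex = 8, p_6 = 1. Add edge {1,8}. Now deg[8]=0, deg[1]=1.
Step 7: smallest deg-1 vertex = 1, p_7 = 6. Add edge {1,6}. Now deg[1]=0, deg[6]=1.
Final: two remaining deg-1 vertices are 6, 9. Add edge {6,9}.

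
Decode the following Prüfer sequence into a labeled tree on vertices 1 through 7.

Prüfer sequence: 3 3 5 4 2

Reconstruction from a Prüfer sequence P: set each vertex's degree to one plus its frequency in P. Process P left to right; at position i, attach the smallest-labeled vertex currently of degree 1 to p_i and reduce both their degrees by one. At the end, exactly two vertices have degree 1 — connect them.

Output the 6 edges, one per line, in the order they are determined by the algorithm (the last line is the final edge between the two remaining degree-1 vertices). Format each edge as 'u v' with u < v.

Initial degrees: {1:1, 2:2, 3:3, 4:2, 5:2, 6:1, 7:1}
Step 1: smallest deg-1 vertex = 1, p_1 = 3. Add edge {1,3}. Now deg[1]=0, deg[3]=2.
Step 2: smallest deg-1 vertex = 6, p_2 = 3. Add edge {3,6}. Now deg[6]=0, deg[3]=1.
Step 3: smallest deg-1 vertex = 3, p_3 = 5. Add edge {3,5}. Now deg[3]=0, deg[5]=1.
Step 4: smallest deg-1 vertex = 5, p_4 = 4. Add edge {4,5}. Now deg[5]=0, deg[4]=1.
Step 5: smallest deg-1 vertex = 4, p_5 = 2. Add edge {2,4}. Now deg[4]=0, deg[2]=1.
Final: two remaining deg-1 vertices are 2, 7. Add edge {2,7}.

Answer: 1 3
3 6
3 5
4 5
2 4
2 7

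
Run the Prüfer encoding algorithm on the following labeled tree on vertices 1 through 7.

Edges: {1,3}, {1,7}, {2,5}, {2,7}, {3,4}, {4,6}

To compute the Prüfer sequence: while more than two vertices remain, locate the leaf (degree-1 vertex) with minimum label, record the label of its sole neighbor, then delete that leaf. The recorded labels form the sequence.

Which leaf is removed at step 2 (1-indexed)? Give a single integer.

Answer: 2

Derivation:
Step 1: current leaves = {5,6}. Remove leaf 5 (neighbor: 2).
Step 2: current leaves = {2,6}. Remove leaf 2 (neighbor: 7).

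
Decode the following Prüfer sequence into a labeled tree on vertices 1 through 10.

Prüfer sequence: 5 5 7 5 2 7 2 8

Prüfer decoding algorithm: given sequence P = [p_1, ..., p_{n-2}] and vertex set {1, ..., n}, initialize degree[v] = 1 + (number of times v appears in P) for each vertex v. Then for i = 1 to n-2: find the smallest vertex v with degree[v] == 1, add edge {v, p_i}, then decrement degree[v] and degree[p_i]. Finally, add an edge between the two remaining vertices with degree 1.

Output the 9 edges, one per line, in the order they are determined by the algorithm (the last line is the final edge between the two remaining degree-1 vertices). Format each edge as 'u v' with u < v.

Initial degrees: {1:1, 2:3, 3:1, 4:1, 5:4, 6:1, 7:3, 8:2, 9:1, 10:1}
Step 1: smallest deg-1 vertex = 1, p_1 = 5. Add edge {1,5}. Now deg[1]=0, deg[5]=3.
Step 2: smallest deg-1 vertex = 3, p_2 = 5. Add edge {3,5}. Now deg[3]=0, deg[5]=2.
Step 3: smallest deg-1 vertex = 4, p_3 = 7. Add edge {4,7}. Now deg[4]=0, deg[7]=2.
Step 4: smallest deg-1 vertex = 6, p_4 = 5. Add edge {5,6}. Now deg[6]=0, deg[5]=1.
Step 5: smallest deg-1 vertex = 5, p_5 = 2. Add edge {2,5}. Now deg[5]=0, deg[2]=2.
Step 6: smallest deg-1 vertex = 9, p_6 = 7. Add edge {7,9}. Now deg[9]=0, deg[7]=1.
Step 7: smallest deg-1 vertex = 7, p_7 = 2. Add edge {2,7}. Now deg[7]=0, deg[2]=1.
Step 8: smallest deg-1 vertex = 2, p_8 = 8. Add edge {2,8}. Now deg[2]=0, deg[8]=1.
Final: two remaining deg-1 vertices are 8, 10. Add edge {8,10}.

Answer: 1 5
3 5
4 7
5 6
2 5
7 9
2 7
2 8
8 10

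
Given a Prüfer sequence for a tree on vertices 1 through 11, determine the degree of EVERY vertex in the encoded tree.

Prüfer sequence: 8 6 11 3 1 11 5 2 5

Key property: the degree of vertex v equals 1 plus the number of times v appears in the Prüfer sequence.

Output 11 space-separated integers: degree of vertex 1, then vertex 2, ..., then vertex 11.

p_1 = 8: count[8] becomes 1
p_2 = 6: count[6] becomes 1
p_3 = 11: count[11] becomes 1
p_4 = 3: count[3] becomes 1
p_5 = 1: count[1] becomes 1
p_6 = 11: count[11] becomes 2
p_7 = 5: count[5] becomes 1
p_8 = 2: count[2] becomes 1
p_9 = 5: count[5] becomes 2
Degrees (1 + count): deg[1]=1+1=2, deg[2]=1+1=2, deg[3]=1+1=2, deg[4]=1+0=1, deg[5]=1+2=3, deg[6]=1+1=2, deg[7]=1+0=1, deg[8]=1+1=2, deg[9]=1+0=1, deg[10]=1+0=1, deg[11]=1+2=3

Answer: 2 2 2 1 3 2 1 2 1 1 3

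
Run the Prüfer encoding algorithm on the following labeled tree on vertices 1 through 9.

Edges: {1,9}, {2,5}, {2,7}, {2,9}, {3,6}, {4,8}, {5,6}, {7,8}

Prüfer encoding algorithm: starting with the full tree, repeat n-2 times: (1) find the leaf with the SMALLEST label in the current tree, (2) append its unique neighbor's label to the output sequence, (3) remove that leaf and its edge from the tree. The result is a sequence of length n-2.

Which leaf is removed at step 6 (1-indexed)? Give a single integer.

Step 1: current leaves = {1,3,4}. Remove leaf 1 (neighbor: 9).
Step 2: current leaves = {3,4,9}. Remove leaf 3 (neighbor: 6).
Step 3: current leaves = {4,6,9}. Remove leaf 4 (neighbor: 8).
Step 4: current leaves = {6,8,9}. Remove leaf 6 (neighbor: 5).
Step 5: current leaves = {5,8,9}. Remove leaf 5 (neighbor: 2).
Step 6: current leaves = {8,9}. Remove leaf 8 (neighbor: 7).

Answer: 8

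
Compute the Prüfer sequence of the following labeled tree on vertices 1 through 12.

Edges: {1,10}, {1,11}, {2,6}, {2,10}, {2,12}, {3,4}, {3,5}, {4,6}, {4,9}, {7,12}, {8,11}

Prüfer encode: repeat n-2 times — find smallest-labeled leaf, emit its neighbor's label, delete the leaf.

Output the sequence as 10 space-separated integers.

Answer: 3 4 12 11 4 6 2 1 10 2

Derivation:
Step 1: leaves = {5,7,8,9}. Remove smallest leaf 5, emit neighbor 3.
Step 2: leaves = {3,7,8,9}. Remove smallest leaf 3, emit neighbor 4.
Step 3: leaves = {7,8,9}. Remove smallest leaf 7, emit neighbor 12.
Step 4: leaves = {8,9,12}. Remove smallest leaf 8, emit neighbor 11.
Step 5: leaves = {9,11,12}. Remove smallest leaf 9, emit neighbor 4.
Step 6: leaves = {4,11,12}. Remove smallest leaf 4, emit neighbor 6.
Step 7: leaves = {6,11,12}. Remove smallest leaf 6, emit neighbor 2.
Step 8: leaves = {11,12}. Remove smallest leaf 11, emit neighbor 1.
Step 9: leaves = {1,12}. Remove smallest leaf 1, emit neighbor 10.
Step 10: leaves = {10,12}. Remove smallest leaf 10, emit neighbor 2.
Done: 2 vertices remain (2, 12). Sequence = [3 4 12 11 4 6 2 1 10 2]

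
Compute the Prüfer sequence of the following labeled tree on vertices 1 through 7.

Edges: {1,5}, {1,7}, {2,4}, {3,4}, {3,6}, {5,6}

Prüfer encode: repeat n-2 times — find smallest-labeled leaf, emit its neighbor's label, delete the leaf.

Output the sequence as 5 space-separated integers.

Step 1: leaves = {2,7}. Remove smallest leaf 2, emit neighbor 4.
Step 2: leaves = {4,7}. Remove smallest leaf 4, emit neighbor 3.
Step 3: leaves = {3,7}. Remove smallest leaf 3, emit neighbor 6.
Step 4: leaves = {6,7}. Remove smallest leaf 6, emit neighbor 5.
Step 5: leaves = {5,7}. Remove smallest leaf 5, emit neighbor 1.
Done: 2 vertices remain (1, 7). Sequence = [4 3 6 5 1]

Answer: 4 3 6 5 1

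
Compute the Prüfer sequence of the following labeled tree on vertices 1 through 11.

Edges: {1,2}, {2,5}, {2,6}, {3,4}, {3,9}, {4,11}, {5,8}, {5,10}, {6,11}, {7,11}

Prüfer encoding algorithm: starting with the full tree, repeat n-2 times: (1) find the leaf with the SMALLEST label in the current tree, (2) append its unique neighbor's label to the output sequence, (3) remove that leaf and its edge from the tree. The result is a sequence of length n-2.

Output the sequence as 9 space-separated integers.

Step 1: leaves = {1,7,8,9,10}. Remove smallest leaf 1, emit neighbor 2.
Step 2: leaves = {7,8,9,10}. Remove smallest leaf 7, emit neighbor 11.
Step 3: leaves = {8,9,10}. Remove smallest leaf 8, emit neighbor 5.
Step 4: leaves = {9,10}. Remove smallest leaf 9, emit neighbor 3.
Step 5: leaves = {3,10}. Remove smallest leaf 3, emit neighbor 4.
Step 6: leaves = {4,10}. Remove smallest leaf 4, emit neighbor 11.
Step 7: leaves = {10,11}. Remove smallest leaf 10, emit neighbor 5.
Step 8: leaves = {5,11}. Remove smallest leaf 5, emit neighbor 2.
Step 9: leaves = {2,11}. Remove smallest leaf 2, emit neighbor 6.
Done: 2 vertices remain (6, 11). Sequence = [2 11 5 3 4 11 5 2 6]

Answer: 2 11 5 3 4 11 5 2 6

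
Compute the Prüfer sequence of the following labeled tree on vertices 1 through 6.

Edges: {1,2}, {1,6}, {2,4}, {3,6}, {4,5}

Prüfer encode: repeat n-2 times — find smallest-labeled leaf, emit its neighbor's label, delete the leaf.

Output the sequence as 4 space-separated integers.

Step 1: leaves = {3,5}. Remove smallest leaf 3, emit neighbor 6.
Step 2: leaves = {5,6}. Remove smallest leaf 5, emit neighbor 4.
Step 3: leaves = {4,6}. Remove smallest leaf 4, emit neighbor 2.
Step 4: leaves = {2,6}. Remove smallest leaf 2, emit neighbor 1.
Done: 2 vertices remain (1, 6). Sequence = [6 4 2 1]

Answer: 6 4 2 1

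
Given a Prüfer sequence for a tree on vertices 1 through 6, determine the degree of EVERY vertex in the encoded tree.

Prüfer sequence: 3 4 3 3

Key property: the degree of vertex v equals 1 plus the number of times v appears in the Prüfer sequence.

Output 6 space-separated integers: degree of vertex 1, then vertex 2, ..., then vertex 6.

Answer: 1 1 4 2 1 1

Derivation:
p_1 = 3: count[3] becomes 1
p_2 = 4: count[4] becomes 1
p_3 = 3: count[3] becomes 2
p_4 = 3: count[3] becomes 3
Degrees (1 + count): deg[1]=1+0=1, deg[2]=1+0=1, deg[3]=1+3=4, deg[4]=1+1=2, deg[5]=1+0=1, deg[6]=1+0=1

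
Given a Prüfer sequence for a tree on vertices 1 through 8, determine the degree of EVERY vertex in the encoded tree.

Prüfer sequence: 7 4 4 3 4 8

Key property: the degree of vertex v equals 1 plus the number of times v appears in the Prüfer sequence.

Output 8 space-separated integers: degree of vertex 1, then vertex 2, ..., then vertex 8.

Answer: 1 1 2 4 1 1 2 2

Derivation:
p_1 = 7: count[7] becomes 1
p_2 = 4: count[4] becomes 1
p_3 = 4: count[4] becomes 2
p_4 = 3: count[3] becomes 1
p_5 = 4: count[4] becomes 3
p_6 = 8: count[8] becomes 1
Degrees (1 + count): deg[1]=1+0=1, deg[2]=1+0=1, deg[3]=1+1=2, deg[4]=1+3=4, deg[5]=1+0=1, deg[6]=1+0=1, deg[7]=1+1=2, deg[8]=1+1=2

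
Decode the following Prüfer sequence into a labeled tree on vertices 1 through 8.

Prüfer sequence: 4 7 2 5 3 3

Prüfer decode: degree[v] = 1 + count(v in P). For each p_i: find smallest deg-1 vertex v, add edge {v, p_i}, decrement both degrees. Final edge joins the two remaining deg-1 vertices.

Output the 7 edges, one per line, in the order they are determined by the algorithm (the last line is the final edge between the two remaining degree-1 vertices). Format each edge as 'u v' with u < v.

Initial degrees: {1:1, 2:2, 3:3, 4:2, 5:2, 6:1, 7:2, 8:1}
Step 1: smallest deg-1 vertex = 1, p_1 = 4. Add edge {1,4}. Now deg[1]=0, deg[4]=1.
Step 2: smallest deg-1 vertex = 4, p_2 = 7. Add edge {4,7}. Now deg[4]=0, deg[7]=1.
Step 3: smallest deg-1 vertex = 6, p_3 = 2. Add edge {2,6}. Now deg[6]=0, deg[2]=1.
Step 4: smallest deg-1 vertex = 2, p_4 = 5. Add edge {2,5}. Now deg[2]=0, deg[5]=1.
Step 5: smallest deg-1 vertex = 5, p_5 = 3. Add edge {3,5}. Now deg[5]=0, deg[3]=2.
Step 6: smallest deg-1 vertex = 7, p_6 = 3. Add edge {3,7}. Now deg[7]=0, deg[3]=1.
Final: two remaining deg-1 vertices are 3, 8. Add edge {3,8}.

Answer: 1 4
4 7
2 6
2 5
3 5
3 7
3 8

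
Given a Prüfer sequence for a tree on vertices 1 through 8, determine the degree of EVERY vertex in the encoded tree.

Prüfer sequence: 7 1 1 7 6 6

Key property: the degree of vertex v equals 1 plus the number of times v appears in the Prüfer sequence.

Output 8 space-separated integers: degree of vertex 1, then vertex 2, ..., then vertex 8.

Answer: 3 1 1 1 1 3 3 1

Derivation:
p_1 = 7: count[7] becomes 1
p_2 = 1: count[1] becomes 1
p_3 = 1: count[1] becomes 2
p_4 = 7: count[7] becomes 2
p_5 = 6: count[6] becomes 1
p_6 = 6: count[6] becomes 2
Degrees (1 + count): deg[1]=1+2=3, deg[2]=1+0=1, deg[3]=1+0=1, deg[4]=1+0=1, deg[5]=1+0=1, deg[6]=1+2=3, deg[7]=1+2=3, deg[8]=1+0=1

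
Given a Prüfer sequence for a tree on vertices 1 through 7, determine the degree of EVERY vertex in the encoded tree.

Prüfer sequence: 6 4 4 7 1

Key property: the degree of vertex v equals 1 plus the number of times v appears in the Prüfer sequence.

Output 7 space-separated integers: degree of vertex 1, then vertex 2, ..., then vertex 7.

Answer: 2 1 1 3 1 2 2

Derivation:
p_1 = 6: count[6] becomes 1
p_2 = 4: count[4] becomes 1
p_3 = 4: count[4] becomes 2
p_4 = 7: count[7] becomes 1
p_5 = 1: count[1] becomes 1
Degrees (1 + count): deg[1]=1+1=2, deg[2]=1+0=1, deg[3]=1+0=1, deg[4]=1+2=3, deg[5]=1+0=1, deg[6]=1+1=2, deg[7]=1+1=2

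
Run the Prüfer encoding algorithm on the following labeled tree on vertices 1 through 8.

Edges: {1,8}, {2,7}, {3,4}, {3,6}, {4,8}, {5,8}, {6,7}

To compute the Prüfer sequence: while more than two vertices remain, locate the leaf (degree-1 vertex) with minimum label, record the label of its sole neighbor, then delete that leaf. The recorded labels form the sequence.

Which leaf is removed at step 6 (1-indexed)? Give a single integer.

Step 1: current leaves = {1,2,5}. Remove leaf 1 (neighbor: 8).
Step 2: current leaves = {2,5}. Remove leaf 2 (neighbor: 7).
Step 3: current leaves = {5,7}. Remove leaf 5 (neighbor: 8).
Step 4: current leaves = {7,8}. Remove leaf 7 (neighbor: 6).
Step 5: current leaves = {6,8}. Remove leaf 6 (neighbor: 3).
Step 6: current leaves = {3,8}. Remove leaf 3 (neighbor: 4).

Answer: 3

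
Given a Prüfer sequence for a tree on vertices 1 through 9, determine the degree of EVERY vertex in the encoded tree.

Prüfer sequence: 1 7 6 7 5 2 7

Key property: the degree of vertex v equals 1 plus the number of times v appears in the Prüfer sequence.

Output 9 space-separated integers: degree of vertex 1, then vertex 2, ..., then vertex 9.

p_1 = 1: count[1] becomes 1
p_2 = 7: count[7] becomes 1
p_3 = 6: count[6] becomes 1
p_4 = 7: count[7] becomes 2
p_5 = 5: count[5] becomes 1
p_6 = 2: count[2] becomes 1
p_7 = 7: count[7] becomes 3
Degrees (1 + count): deg[1]=1+1=2, deg[2]=1+1=2, deg[3]=1+0=1, deg[4]=1+0=1, deg[5]=1+1=2, deg[6]=1+1=2, deg[7]=1+3=4, deg[8]=1+0=1, deg[9]=1+0=1

Answer: 2 2 1 1 2 2 4 1 1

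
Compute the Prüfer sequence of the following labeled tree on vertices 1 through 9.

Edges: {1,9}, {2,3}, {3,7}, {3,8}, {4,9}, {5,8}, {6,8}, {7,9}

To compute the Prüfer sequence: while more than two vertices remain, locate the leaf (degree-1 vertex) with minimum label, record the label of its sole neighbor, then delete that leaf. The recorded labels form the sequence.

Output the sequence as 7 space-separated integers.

Answer: 9 3 9 8 8 3 7

Derivation:
Step 1: leaves = {1,2,4,5,6}. Remove smallest leaf 1, emit neighbor 9.
Step 2: leaves = {2,4,5,6}. Remove smallest leaf 2, emit neighbor 3.
Step 3: leaves = {4,5,6}. Remove smallest leaf 4, emit neighbor 9.
Step 4: leaves = {5,6,9}. Remove smallest leaf 5, emit neighbor 8.
Step 5: leaves = {6,9}. Remove smallest leaf 6, emit neighbor 8.
Step 6: leaves = {8,9}. Remove smallest leaf 8, emit neighbor 3.
Step 7: leaves = {3,9}. Remove smallest leaf 3, emit neighbor 7.
Done: 2 vertices remain (7, 9). Sequence = [9 3 9 8 8 3 7]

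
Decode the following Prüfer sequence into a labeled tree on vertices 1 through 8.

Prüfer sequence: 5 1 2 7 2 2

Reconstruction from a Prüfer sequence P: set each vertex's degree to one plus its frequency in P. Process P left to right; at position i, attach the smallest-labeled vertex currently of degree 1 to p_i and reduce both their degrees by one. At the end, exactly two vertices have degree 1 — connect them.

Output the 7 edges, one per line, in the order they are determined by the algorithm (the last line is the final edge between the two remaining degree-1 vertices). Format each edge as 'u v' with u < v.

Initial degrees: {1:2, 2:4, 3:1, 4:1, 5:2, 6:1, 7:2, 8:1}
Step 1: smallest deg-1 vertex = 3, p_1 = 5. Add edge {3,5}. Now deg[3]=0, deg[5]=1.
Step 2: smallest deg-1 vertex = 4, p_2 = 1. Add edge {1,4}. Now deg[4]=0, deg[1]=1.
Step 3: smallest deg-1 vertex = 1, p_3 = 2. Add edge {1,2}. Now deg[1]=0, deg[2]=3.
Step 4: smallest deg-1 vertex = 5, p_4 = 7. Add edge {5,7}. Now deg[5]=0, deg[7]=1.
Step 5: smallest deg-1 vertex = 6, p_5 = 2. Add edge {2,6}. Now deg[6]=0, deg[2]=2.
Step 6: smallest deg-1 vertex = 7, p_6 = 2. Add edge {2,7}. Now deg[7]=0, deg[2]=1.
Final: two remaining deg-1 vertices are 2, 8. Add edge {2,8}.

Answer: 3 5
1 4
1 2
5 7
2 6
2 7
2 8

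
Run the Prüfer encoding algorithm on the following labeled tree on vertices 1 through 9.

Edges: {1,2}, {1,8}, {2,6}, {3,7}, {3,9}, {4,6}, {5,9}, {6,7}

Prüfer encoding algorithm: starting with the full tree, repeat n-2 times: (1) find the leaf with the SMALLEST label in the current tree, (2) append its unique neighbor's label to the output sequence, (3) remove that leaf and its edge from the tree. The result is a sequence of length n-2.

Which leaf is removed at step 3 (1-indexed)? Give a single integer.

Step 1: current leaves = {4,5,8}. Remove leaf 4 (neighbor: 6).
Step 2: current leaves = {5,8}. Remove leaf 5 (neighbor: 9).
Step 3: current leaves = {8,9}. Remove leaf 8 (neighbor: 1).

Answer: 8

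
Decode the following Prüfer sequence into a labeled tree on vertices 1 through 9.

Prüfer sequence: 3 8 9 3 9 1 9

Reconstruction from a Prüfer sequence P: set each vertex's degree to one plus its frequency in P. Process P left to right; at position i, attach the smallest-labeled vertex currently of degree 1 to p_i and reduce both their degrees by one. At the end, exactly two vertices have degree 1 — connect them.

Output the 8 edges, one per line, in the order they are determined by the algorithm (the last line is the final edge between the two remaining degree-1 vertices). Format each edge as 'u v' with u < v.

Initial degrees: {1:2, 2:1, 3:3, 4:1, 5:1, 6:1, 7:1, 8:2, 9:4}
Step 1: smallest deg-1 vertex = 2, p_1 = 3. Add edge {2,3}. Now deg[2]=0, deg[3]=2.
Step 2: smallest deg-1 vertex = 4, p_2 = 8. Add edge {4,8}. Now deg[4]=0, deg[8]=1.
Step 3: smallest deg-1 vertex = 5, p_3 = 9. Add edge {5,9}. Now deg[5]=0, deg[9]=3.
Step 4: smallest deg-1 vertex = 6, p_4 = 3. Add edge {3,6}. Now deg[6]=0, deg[3]=1.
Step 5: smallest deg-1 vertex = 3, p_5 = 9. Add edge {3,9}. Now deg[3]=0, deg[9]=2.
Step 6: smallest deg-1 vertex = 7, p_6 = 1. Add edge {1,7}. Now deg[7]=0, deg[1]=1.
Step 7: smallest deg-1 vertex = 1, p_7 = 9. Add edge {1,9}. Now deg[1]=0, deg[9]=1.
Final: two remaining deg-1 vertices are 8, 9. Add edge {8,9}.

Answer: 2 3
4 8
5 9
3 6
3 9
1 7
1 9
8 9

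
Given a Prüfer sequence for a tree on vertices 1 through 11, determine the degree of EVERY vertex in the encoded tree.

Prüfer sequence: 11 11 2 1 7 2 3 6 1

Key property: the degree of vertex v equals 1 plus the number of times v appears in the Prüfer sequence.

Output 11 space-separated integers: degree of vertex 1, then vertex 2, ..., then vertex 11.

p_1 = 11: count[11] becomes 1
p_2 = 11: count[11] becomes 2
p_3 = 2: count[2] becomes 1
p_4 = 1: count[1] becomes 1
p_5 = 7: count[7] becomes 1
p_6 = 2: count[2] becomes 2
p_7 = 3: count[3] becomes 1
p_8 = 6: count[6] becomes 1
p_9 = 1: count[1] becomes 2
Degrees (1 + count): deg[1]=1+2=3, deg[2]=1+2=3, deg[3]=1+1=2, deg[4]=1+0=1, deg[5]=1+0=1, deg[6]=1+1=2, deg[7]=1+1=2, deg[8]=1+0=1, deg[9]=1+0=1, deg[10]=1+0=1, deg[11]=1+2=3

Answer: 3 3 2 1 1 2 2 1 1 1 3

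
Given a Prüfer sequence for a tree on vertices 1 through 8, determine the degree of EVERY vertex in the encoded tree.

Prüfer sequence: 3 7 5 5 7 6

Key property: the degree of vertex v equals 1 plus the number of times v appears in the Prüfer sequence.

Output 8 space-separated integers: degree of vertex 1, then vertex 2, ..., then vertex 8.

p_1 = 3: count[3] becomes 1
p_2 = 7: count[7] becomes 1
p_3 = 5: count[5] becomes 1
p_4 = 5: count[5] becomes 2
p_5 = 7: count[7] becomes 2
p_6 = 6: count[6] becomes 1
Degrees (1 + count): deg[1]=1+0=1, deg[2]=1+0=1, deg[3]=1+1=2, deg[4]=1+0=1, deg[5]=1+2=3, deg[6]=1+1=2, deg[7]=1+2=3, deg[8]=1+0=1

Answer: 1 1 2 1 3 2 3 1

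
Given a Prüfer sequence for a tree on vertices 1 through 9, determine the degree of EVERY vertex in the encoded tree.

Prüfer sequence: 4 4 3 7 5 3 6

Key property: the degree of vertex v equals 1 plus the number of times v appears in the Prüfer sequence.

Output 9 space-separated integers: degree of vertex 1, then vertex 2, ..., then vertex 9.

Answer: 1 1 3 3 2 2 2 1 1

Derivation:
p_1 = 4: count[4] becomes 1
p_2 = 4: count[4] becomes 2
p_3 = 3: count[3] becomes 1
p_4 = 7: count[7] becomes 1
p_5 = 5: count[5] becomes 1
p_6 = 3: count[3] becomes 2
p_7 = 6: count[6] becomes 1
Degrees (1 + count): deg[1]=1+0=1, deg[2]=1+0=1, deg[3]=1+2=3, deg[4]=1+2=3, deg[5]=1+1=2, deg[6]=1+1=2, deg[7]=1+1=2, deg[8]=1+0=1, deg[9]=1+0=1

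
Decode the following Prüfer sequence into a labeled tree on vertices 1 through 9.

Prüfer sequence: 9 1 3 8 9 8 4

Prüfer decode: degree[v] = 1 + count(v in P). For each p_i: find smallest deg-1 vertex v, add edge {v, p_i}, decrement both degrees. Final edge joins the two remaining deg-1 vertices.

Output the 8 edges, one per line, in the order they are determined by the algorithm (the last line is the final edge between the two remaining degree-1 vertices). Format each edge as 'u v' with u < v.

Answer: 2 9
1 5
1 3
3 8
6 9
7 8
4 8
4 9

Derivation:
Initial degrees: {1:2, 2:1, 3:2, 4:2, 5:1, 6:1, 7:1, 8:3, 9:3}
Step 1: smallest deg-1 vertex = 2, p_1 = 9. Add edge {2,9}. Now deg[2]=0, deg[9]=2.
Step 2: smallest deg-1 vertex = 5, p_2 = 1. Add edge {1,5}. Now deg[5]=0, deg[1]=1.
Step 3: smallest deg-1 vertex = 1, p_3 = 3. Add edge {1,3}. Now deg[1]=0, deg[3]=1.
Step 4: smallest deg-1 vertex = 3, p_4 = 8. Add edge {3,8}. Now deg[3]=0, deg[8]=2.
Step 5: smallest deg-1 vertex = 6, p_5 = 9. Add edge {6,9}. Now deg[6]=0, deg[9]=1.
Step 6: smallest deg-1 vertex = 7, p_6 = 8. Add edge {7,8}. Now deg[7]=0, deg[8]=1.
Step 7: smallest deg-1 vertex = 8, p_7 = 4. Add edge {4,8}. Now deg[8]=0, deg[4]=1.
Final: two remaining deg-1 vertices are 4, 9. Add edge {4,9}.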